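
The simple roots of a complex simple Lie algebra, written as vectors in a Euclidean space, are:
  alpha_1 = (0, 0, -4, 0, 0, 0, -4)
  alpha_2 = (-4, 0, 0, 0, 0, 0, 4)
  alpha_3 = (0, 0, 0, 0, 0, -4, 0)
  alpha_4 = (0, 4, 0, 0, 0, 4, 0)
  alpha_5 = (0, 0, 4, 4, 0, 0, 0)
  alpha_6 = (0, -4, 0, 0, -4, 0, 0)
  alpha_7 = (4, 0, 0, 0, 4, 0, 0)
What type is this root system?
B7

Compute the Cartan integers a_ij = 2(alpha_i, alpha_j)/(alpha_j, alpha_j); the resulting 7x7 Cartan matrix is
[[2, -1, 0, 0, -1, 0, 0], [-1, 2, 0, 0, 0, 0, -1], [0, 0, 2, -1, 0, 0, 0], [0, 0, -2, 2, 0, -1, 0], [-1, 0, 0, 0, 2, 0, 0], [0, 0, 0, -1, 0, 2, -1], [0, -1, 0, 0, 0, -1, 2]].
The roots have two lengths (squared-length ratio 2:1); the short ones are alpha_{3}. The associated Dynkin diagram is a chain of 7 nodes with a double edge at one end; the terminal node there is the unique short simple root (B_7), so the type is B_7 (the algebra so(15)).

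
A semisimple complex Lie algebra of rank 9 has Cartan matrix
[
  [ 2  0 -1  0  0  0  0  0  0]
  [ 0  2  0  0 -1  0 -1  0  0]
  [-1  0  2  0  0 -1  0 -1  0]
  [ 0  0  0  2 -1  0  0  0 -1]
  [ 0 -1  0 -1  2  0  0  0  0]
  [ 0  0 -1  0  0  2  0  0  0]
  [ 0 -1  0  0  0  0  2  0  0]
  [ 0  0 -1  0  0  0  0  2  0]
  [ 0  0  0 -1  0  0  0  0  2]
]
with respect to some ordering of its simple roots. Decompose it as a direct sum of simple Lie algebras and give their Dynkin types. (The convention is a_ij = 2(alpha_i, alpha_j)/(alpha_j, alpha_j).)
A_5 (sl(6)) ⊕ D_4 (so(8))

The diagram associated to this matrix has two connected components: the simple roots {alpha_2, alpha_4, alpha_5, alpha_7, alpha_9} form a chain of 5 nodes with single edges (A_5), and {alpha_1, alpha_3, alpha_6, alpha_8} form a chain of 2 nodes with a fork of two nodes at one end (D_4). A semisimple Lie algebra decomposes uniquely as the direct sum of simple ideals, one per connected component of its Dynkin diagram, so g ≅ A_5 ⊕ D_4 (dimension 35 + 28 = 63).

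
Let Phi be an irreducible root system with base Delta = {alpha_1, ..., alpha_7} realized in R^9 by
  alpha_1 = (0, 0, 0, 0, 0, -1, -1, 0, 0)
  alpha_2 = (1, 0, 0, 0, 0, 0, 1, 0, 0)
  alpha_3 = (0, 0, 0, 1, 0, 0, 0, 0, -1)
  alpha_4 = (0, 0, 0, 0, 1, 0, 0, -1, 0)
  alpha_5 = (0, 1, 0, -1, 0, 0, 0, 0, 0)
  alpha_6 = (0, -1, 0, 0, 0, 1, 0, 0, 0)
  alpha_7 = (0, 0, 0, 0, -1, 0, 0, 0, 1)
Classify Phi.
type A_7

Compute the Cartan integers a_ij = 2(alpha_i, alpha_j)/(alpha_j, alpha_j); the resulting 7x7 Cartan matrix is
[[2, -1, 0, 0, 0, -1, 0], [-1, 2, 0, 0, 0, 0, 0], [0, 0, 2, 0, -1, 0, -1], [0, 0, 0, 2, 0, 0, -1], [0, 0, -1, 0, 2, -1, 0], [-1, 0, 0, 0, -1, 2, 0], [0, 0, -1, -1, 0, 0, 2]].
All simple roots have the same length, so the diagram is simply laced. The associated Dynkin diagram is a chain of 7 nodes with single edges (A_7), so the type is A_7 (the algebra sl(8)).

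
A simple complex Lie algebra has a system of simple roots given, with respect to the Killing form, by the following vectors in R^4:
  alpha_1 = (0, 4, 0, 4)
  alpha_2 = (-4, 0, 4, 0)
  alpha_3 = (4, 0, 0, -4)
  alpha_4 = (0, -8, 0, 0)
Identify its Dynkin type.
Compute the Cartan integers a_ij = 2(alpha_i, alpha_j)/(alpha_j, alpha_j); the resulting 4x4 Cartan matrix is
[[2, 0, -1, -1], [0, 2, -1, 0], [-1, -1, 2, 0], [-2, 0, 0, 2]].
The roots have two lengths (squared-length ratio 2:1); the short ones are alpha_{1,2,3}. The associated Dynkin diagram is a chain of 4 nodes with a double edge at one end; the terminal node there is the unique long simple root (C_4), so the type is C_4 (the algebra sp(8)).

C_4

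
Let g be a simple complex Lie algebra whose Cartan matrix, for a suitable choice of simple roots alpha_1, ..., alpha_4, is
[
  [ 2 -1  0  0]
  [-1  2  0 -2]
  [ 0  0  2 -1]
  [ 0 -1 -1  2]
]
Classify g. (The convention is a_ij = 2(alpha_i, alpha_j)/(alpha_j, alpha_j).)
The matrix has rank 4 with 2's on the diagonal. Reading the off-diagonal entries as Dynkin edges (a single edge where a_ij = a_ji = -1; a double or triple edge where a_ij * a_ji = 2 or 3), the diagram is a chain of 4 nodes with a double edge between the middle two (F_4). One simple-root ordering that puts it in standard form is (alpha_1, alpha_2, alpha_4, alpha_3). So the algebra is type F_4.

F_4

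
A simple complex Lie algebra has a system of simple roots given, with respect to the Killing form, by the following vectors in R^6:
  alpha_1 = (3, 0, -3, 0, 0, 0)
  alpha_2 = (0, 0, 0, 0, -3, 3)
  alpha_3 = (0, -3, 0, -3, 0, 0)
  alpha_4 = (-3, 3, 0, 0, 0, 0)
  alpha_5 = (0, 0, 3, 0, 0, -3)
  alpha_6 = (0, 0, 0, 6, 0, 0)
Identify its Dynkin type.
Compute the Cartan integers a_ij = 2(alpha_i, alpha_j)/(alpha_j, alpha_j); the resulting 6x6 Cartan matrix is
[[2, 0, 0, -1, -1, 0], [0, 2, 0, 0, -1, 0], [0, 0, 2, -1, 0, -1], [-1, 0, -1, 2, 0, 0], [-1, -1, 0, 0, 2, 0], [0, 0, -2, 0, 0, 2]].
The roots have two lengths (squared-length ratio 2:1); the short ones are alpha_{1,2,3,4,5}. The associated Dynkin diagram is a chain of 6 nodes with a double edge at one end; the terminal node there is the unique long simple root (C_6), so the type is C_6 (the algebra sp(12)).

C_6 (sp(12))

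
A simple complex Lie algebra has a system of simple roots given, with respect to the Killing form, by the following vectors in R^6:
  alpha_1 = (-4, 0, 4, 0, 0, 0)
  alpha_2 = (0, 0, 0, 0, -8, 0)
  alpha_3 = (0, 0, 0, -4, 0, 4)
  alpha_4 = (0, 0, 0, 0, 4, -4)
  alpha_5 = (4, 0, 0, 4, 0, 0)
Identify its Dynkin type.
C5

Compute the Cartan integers a_ij = 2(alpha_i, alpha_j)/(alpha_j, alpha_j); the resulting 5x5 Cartan matrix is
[[2, 0, 0, 0, -1], [0, 2, 0, -2, 0], [0, 0, 2, -1, -1], [0, -1, -1, 2, 0], [-1, 0, -1, 0, 2]].
The roots have two lengths (squared-length ratio 2:1); the short ones are alpha_{1,3,4,5}. The associated Dynkin diagram is a chain of 5 nodes with a double edge at one end; the terminal node there is the unique long simple root (C_5), so the type is C_5 (the algebra sp(10)).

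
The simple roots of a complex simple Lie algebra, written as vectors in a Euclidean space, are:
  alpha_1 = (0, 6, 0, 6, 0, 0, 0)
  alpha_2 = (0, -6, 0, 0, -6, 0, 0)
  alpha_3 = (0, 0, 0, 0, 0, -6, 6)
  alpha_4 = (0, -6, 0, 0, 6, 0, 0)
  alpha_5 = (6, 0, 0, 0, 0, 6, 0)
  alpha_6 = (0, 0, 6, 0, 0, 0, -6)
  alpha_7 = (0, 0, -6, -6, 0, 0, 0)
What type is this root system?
type D_7

Compute the Cartan integers a_ij = 2(alpha_i, alpha_j)/(alpha_j, alpha_j); the resulting 7x7 Cartan matrix is
[[2, -1, 0, -1, 0, 0, -1], [-1, 2, 0, 0, 0, 0, 0], [0, 0, 2, 0, -1, -1, 0], [-1, 0, 0, 2, 0, 0, 0], [0, 0, -1, 0, 2, 0, 0], [0, 0, -1, 0, 0, 2, -1], [-1, 0, 0, 0, 0, -1, 2]].
All simple roots have the same length, so the diagram is simply laced. The associated Dynkin diagram is a chain of 5 nodes with a fork of two nodes at one end (D_7), so the type is D_7 (the algebra so(14)).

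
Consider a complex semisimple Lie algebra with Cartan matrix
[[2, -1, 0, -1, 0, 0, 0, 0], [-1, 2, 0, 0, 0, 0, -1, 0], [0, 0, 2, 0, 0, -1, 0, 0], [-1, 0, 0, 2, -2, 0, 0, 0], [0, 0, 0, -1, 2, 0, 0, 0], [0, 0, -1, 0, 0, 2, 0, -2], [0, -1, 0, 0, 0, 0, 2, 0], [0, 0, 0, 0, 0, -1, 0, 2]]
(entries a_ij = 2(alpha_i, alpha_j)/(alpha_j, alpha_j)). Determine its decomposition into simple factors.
type B_3 ⊕ type B_5

The diagram associated to this matrix has two connected components: the simple roots {alpha_3, alpha_6, alpha_8} form a chain of 3 nodes with a double edge at one end; the terminal node there is the unique short simple root (B_3), and {alpha_1, alpha_2, alpha_4, alpha_5, alpha_7} form a chain of 5 nodes with a double edge at one end; the terminal node there is the unique short simple root (B_5). A semisimple Lie algebra decomposes uniquely as the direct sum of simple ideals, one per connected component of its Dynkin diagram, so g ≅ B_3 ⊕ B_5 (dimension 21 + 55 = 76).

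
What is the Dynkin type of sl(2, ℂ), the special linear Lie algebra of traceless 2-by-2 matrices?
A1

This is sl(2), which has dimension 2^2 - 1 = 3 and rank 2 - 1 = 1 (a Cartan subalgebra is the diagonal traceless matrices). In the classification of classical Lie algebras, the special linear algebra sl(n+1) has type A_n; here n = 1, so the Dynkin diagram is a chain of 1 nodes with single edges (A_1). Hence the type is A_1.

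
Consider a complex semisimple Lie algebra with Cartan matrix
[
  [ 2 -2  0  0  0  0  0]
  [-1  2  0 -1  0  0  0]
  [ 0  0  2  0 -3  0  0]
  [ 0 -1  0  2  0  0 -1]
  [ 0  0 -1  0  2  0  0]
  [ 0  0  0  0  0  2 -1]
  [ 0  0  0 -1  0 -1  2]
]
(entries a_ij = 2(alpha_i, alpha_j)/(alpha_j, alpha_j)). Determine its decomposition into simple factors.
The diagram associated to this matrix has two connected components: the simple roots {alpha_1, alpha_2, alpha_4, alpha_6, alpha_7} form a chain of 5 nodes with a double edge at one end; the terminal node there is the unique long simple root (C_5), and {alpha_3, alpha_5} form two nodes joined by a triple edge (G_2). A semisimple Lie algebra decomposes uniquely as the direct sum of simple ideals, one per connected component of its Dynkin diagram, so g ≅ C_5 ⊕ G_2 (dimension 55 + 14 = 69).

C_5 ⊕ G_2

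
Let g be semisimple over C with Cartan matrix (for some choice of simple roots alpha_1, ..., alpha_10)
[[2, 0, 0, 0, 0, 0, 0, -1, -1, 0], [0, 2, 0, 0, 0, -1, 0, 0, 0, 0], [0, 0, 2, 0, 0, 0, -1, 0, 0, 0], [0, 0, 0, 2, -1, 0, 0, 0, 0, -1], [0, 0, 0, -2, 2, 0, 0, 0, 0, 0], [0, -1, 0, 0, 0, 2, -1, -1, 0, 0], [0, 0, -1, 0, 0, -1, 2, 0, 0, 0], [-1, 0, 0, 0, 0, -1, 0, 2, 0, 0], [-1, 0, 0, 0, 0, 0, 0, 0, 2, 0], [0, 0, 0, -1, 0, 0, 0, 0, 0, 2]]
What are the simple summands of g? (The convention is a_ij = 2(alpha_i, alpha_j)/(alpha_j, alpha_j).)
C3 ⊕ E7

The diagram associated to this matrix has two connected components: the simple roots {alpha_4, alpha_5, alpha_10} form a chain of 3 nodes with a double edge at one end; the terminal node there is the unique long simple root (C_3), and {alpha_1, alpha_2, alpha_3, alpha_6, alpha_7, alpha_8, alpha_9} form a chain of 6 nodes with one extra node attached to the third node from one end (E_7). A semisimple Lie algebra decomposes uniquely as the direct sum of simple ideals, one per connected component of its Dynkin diagram, so g ≅ C_3 ⊕ E_7 (dimension 21 + 133 = 154).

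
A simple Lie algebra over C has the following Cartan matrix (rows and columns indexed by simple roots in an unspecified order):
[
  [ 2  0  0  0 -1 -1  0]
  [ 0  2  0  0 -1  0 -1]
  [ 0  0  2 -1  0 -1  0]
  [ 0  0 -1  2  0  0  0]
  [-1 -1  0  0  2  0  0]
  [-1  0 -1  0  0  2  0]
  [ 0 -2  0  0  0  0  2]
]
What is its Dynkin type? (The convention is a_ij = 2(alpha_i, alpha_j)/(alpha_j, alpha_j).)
The matrix has rank 7 with 2's on the diagonal. Reading the off-diagonal entries as Dynkin edges (a single edge where a_ij = a_ji = -1; a double or triple edge where a_ij * a_ji = 2 or 3), the diagram is a chain of 7 nodes with a double edge at one end; the terminal node there is the unique long simple root (C_7). One simple-root ordering that puts it in standard form is (alpha_4, alpha_3, alpha_6, alpha_1, alpha_5, alpha_2, alpha_7). So the algebra is type C_7, i.e. sp(14).

C_7 (sp(14))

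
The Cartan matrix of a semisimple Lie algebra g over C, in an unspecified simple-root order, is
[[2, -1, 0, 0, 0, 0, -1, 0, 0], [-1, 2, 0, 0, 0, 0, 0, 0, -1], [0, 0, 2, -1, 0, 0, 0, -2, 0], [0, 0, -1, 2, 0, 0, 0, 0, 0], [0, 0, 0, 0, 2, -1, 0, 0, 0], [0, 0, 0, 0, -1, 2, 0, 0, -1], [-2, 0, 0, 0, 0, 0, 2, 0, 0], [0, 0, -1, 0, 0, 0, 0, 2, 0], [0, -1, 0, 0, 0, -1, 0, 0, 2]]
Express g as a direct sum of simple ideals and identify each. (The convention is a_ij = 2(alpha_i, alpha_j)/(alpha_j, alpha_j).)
The diagram associated to this matrix has two connected components: the simple roots {alpha_3, alpha_4, alpha_8} form a chain of 3 nodes with a double edge at one end; the terminal node there is the unique short simple root (B_3), and {alpha_1, alpha_2, alpha_5, alpha_6, alpha_7, alpha_9} form a chain of 6 nodes with a double edge at one end; the terminal node there is the unique long simple root (C_6). A semisimple Lie algebra decomposes uniquely as the direct sum of simple ideals, one per connected component of its Dynkin diagram, so g ≅ B_3 ⊕ C_6 (dimension 21 + 78 = 99).

B_3 ⊕ C_6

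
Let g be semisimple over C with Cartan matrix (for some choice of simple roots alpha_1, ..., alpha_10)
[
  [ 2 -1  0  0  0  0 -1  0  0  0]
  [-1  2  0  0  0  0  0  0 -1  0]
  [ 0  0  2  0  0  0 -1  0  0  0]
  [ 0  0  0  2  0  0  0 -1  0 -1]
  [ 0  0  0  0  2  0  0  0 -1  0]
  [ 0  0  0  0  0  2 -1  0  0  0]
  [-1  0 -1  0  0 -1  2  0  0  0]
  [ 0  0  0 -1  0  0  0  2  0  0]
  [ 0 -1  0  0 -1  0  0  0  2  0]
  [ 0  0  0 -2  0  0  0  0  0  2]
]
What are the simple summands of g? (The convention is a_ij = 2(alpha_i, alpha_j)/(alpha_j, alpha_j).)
type C_3 ⊕ type D_7

The diagram associated to this matrix has two connected components: the simple roots {alpha_4, alpha_8, alpha_10} form a chain of 3 nodes with a double edge at one end; the terminal node there is the unique long simple root (C_3), and {alpha_1, alpha_2, alpha_3, alpha_5, alpha_6, alpha_7, alpha_9} form a chain of 5 nodes with a fork of two nodes at one end (D_7). A semisimple Lie algebra decomposes uniquely as the direct sum of simple ideals, one per connected component of its Dynkin diagram, so g ≅ C_3 ⊕ D_7 (dimension 21 + 91 = 112).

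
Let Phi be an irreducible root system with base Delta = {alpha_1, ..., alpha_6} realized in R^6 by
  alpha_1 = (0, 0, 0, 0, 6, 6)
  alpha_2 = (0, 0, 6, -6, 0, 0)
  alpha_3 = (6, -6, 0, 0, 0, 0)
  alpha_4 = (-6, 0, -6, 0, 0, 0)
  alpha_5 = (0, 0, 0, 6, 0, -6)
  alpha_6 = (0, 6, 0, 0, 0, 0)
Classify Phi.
Compute the Cartan integers a_ij = 2(alpha_i, alpha_j)/(alpha_j, alpha_j); the resulting 6x6 Cartan matrix is
[[2, 0, 0, 0, -1, 0], [0, 2, 0, -1, -1, 0], [0, 0, 2, -1, 0, -2], [0, -1, -1, 2, 0, 0], [-1, -1, 0, 0, 2, 0], [0, 0, -1, 0, 0, 2]].
The roots have two lengths (squared-length ratio 2:1); the short ones are alpha_{6}. The associated Dynkin diagram is a chain of 6 nodes with a double edge at one end; the terminal node there is the unique short simple root (B_6), so the type is B_6 (the algebra so(13)).

B_6 (so(13))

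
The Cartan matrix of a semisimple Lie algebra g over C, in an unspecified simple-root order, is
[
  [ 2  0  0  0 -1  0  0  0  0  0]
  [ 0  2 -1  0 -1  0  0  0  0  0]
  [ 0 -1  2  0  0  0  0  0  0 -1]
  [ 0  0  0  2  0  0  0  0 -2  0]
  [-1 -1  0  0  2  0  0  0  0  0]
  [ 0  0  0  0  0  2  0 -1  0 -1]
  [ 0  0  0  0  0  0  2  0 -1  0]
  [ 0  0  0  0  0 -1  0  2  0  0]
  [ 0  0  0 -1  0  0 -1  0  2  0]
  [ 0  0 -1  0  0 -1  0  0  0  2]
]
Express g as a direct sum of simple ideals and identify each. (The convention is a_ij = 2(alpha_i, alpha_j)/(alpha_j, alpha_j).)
A7 ⊕ C3

The diagram associated to this matrix has two connected components: the simple roots {alpha_1, alpha_2, alpha_3, alpha_5, alpha_6, alpha_8, alpha_10} form a chain of 7 nodes with single edges (A_7), and {alpha_4, alpha_7, alpha_9} form a chain of 3 nodes with a double edge at one end; the terminal node there is the unique long simple root (C_3). A semisimple Lie algebra decomposes uniquely as the direct sum of simple ideals, one per connected component of its Dynkin diagram, so g ≅ A_7 ⊕ C_3 (dimension 63 + 21 = 84).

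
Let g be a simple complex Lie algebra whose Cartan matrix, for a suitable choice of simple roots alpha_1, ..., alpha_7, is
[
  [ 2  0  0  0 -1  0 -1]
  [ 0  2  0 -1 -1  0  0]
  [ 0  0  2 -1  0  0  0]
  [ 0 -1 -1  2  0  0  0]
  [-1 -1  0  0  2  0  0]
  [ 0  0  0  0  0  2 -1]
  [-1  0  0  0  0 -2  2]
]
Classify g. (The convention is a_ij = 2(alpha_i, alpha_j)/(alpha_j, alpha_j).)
The matrix has rank 7 with 2's on the diagonal. Reading the off-diagonal entries as Dynkin edges (a single edge where a_ij = a_ji = -1; a double or triple edge where a_ij * a_ji = 2 or 3), the diagram is a chain of 7 nodes with a double edge at one end; the terminal node there is the unique short simple root (B_7). One simple-root ordering that puts it in standard form is (alpha_3, alpha_4, alpha_2, alpha_5, alpha_1, alpha_7, alpha_6). So the algebra is type B_7, i.e. so(15).

type B_7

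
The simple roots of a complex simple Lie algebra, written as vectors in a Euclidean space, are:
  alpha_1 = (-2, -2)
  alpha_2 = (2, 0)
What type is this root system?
B_2

Compute the Cartan integers a_ij = 2(alpha_i, alpha_j)/(alpha_j, alpha_j); the resulting 2x2 Cartan matrix is
[[2, -2], [-1, 2]].
The roots have two lengths (squared-length ratio 2:1); the short ones are alpha_{2}. The associated Dynkin diagram is a chain of 2 nodes with a double edge at one end; the terminal node there is the unique short simple root (B_2), so the type is B_2 (the algebra so(5)).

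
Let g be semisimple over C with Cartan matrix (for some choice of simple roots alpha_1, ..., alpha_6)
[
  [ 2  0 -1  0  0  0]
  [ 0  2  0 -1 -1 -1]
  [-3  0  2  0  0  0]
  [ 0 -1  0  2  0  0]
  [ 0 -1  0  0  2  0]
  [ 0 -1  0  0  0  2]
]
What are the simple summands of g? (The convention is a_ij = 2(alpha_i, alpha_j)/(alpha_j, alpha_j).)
The diagram associated to this matrix has two connected components: the simple roots {alpha_2, alpha_4, alpha_5, alpha_6} form a chain of 2 nodes with a fork of two nodes at one end (D_4), and {alpha_1, alpha_3} form two nodes joined by a triple edge (G_2). A semisimple Lie algebra decomposes uniquely as the direct sum of simple ideals, one per connected component of its Dynkin diagram, so g ≅ D_4 ⊕ G_2 (dimension 28 + 14 = 42).

D4 + G2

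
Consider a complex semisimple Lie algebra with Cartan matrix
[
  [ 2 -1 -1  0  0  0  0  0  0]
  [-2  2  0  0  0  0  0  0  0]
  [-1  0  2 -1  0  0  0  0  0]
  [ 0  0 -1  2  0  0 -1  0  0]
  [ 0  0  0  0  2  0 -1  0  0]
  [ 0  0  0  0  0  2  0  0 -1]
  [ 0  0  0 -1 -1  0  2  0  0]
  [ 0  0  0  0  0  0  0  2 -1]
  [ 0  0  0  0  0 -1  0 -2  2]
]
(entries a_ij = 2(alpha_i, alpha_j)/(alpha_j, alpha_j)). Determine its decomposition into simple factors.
The diagram associated to this matrix has two connected components: the simple roots {alpha_6, alpha_8, alpha_9} form a chain of 3 nodes with a double edge at one end; the terminal node there is the unique short simple root (B_3), and {alpha_1, alpha_2, alpha_3, alpha_4, alpha_5, alpha_7} form a chain of 6 nodes with a double edge at one end; the terminal node there is the unique long simple root (C_6). A semisimple Lie algebra decomposes uniquely as the direct sum of simple ideals, one per connected component of its Dynkin diagram, so g ≅ B_3 ⊕ C_6 (dimension 21 + 78 = 99).

type B_3 ⊕ type C_6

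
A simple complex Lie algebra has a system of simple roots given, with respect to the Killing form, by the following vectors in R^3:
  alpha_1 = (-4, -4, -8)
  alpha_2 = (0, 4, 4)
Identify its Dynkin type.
Compute the Cartan integers a_ij = 2(alpha_i, alpha_j)/(alpha_j, alpha_j); the resulting 2x2 Cartan matrix is
[[2, -3], [-1, 2]].
The roots have two lengths (squared-length ratio 3:1); the short ones are alpha_{2}. The associated Dynkin diagram is two nodes joined by a triple edge (G_2), so the type is G_2.

type G_2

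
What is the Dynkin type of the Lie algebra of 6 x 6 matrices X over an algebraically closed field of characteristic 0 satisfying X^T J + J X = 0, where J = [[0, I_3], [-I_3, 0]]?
This is sp(6), which has dimension 6(6+1)/2 = 21 and rank 6/2 = 3. In the classification of classical Lie algebras, the symplectic algebra sp(2n) has type C_n; here n = 3, so the Dynkin diagram is a chain of 3 nodes with a double edge at one end; the terminal node there is the unique long simple root (C_3). Hence the type is C_3.

C_3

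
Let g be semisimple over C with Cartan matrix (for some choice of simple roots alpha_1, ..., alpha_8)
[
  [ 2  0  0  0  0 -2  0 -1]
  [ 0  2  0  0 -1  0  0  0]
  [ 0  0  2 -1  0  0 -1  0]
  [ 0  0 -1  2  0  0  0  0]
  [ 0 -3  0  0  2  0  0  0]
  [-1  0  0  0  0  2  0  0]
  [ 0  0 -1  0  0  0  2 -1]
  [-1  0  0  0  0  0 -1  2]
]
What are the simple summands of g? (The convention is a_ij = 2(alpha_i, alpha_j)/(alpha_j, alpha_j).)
type B_6 ⊕ type G_2

The diagram associated to this matrix has two connected components: the simple roots {alpha_1, alpha_3, alpha_4, alpha_6, alpha_7, alpha_8} form a chain of 6 nodes with a double edge at one end; the terminal node there is the unique short simple root (B_6), and {alpha_2, alpha_5} form two nodes joined by a triple edge (G_2). A semisimple Lie algebra decomposes uniquely as the direct sum of simple ideals, one per connected component of its Dynkin diagram, so g ≅ B_6 ⊕ G_2 (dimension 78 + 14 = 92).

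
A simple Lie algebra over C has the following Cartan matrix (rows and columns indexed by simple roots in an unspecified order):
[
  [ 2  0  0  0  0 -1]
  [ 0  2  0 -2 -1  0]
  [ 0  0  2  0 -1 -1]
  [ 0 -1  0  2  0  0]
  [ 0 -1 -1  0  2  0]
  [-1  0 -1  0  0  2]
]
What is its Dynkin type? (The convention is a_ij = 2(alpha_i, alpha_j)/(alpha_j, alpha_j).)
The matrix has rank 6 with 2's on the diagonal. Reading the off-diagonal entries as Dynkin edges (a single edge where a_ij = a_ji = -1; a double or triple edge where a_ij * a_ji = 2 or 3), the diagram is a chain of 6 nodes with a double edge at one end; the terminal node there is the unique short simple root (B_6). One simple-root ordering that puts it in standard form is (alpha_1, alpha_6, alpha_3, alpha_5, alpha_2, alpha_4). So the algebra is type B_6, i.e. so(13).

B_6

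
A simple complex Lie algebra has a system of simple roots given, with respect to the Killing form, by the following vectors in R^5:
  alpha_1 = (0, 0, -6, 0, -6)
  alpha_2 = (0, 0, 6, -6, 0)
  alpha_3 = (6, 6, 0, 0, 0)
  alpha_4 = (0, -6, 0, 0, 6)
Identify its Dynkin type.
Compute the Cartan integers a_ij = 2(alpha_i, alpha_j)/(alpha_j, alpha_j); the resulting 4x4 Cartan matrix is
[[2, -1, 0, -1], [-1, 2, 0, 0], [0, 0, 2, -1], [-1, 0, -1, 2]].
All simple roots have the same length, so the diagram is simply laced. The associated Dynkin diagram is a chain of 4 nodes with single edges (A_4), so the type is A_4 (the algebra sl(5)).

A_4 (sl(5))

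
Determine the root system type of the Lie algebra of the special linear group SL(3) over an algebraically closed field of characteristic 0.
A2

This is sl(3), which has dimension 3^2 - 1 = 8 and rank 3 - 1 = 2 (a Cartan subalgebra is the diagonal traceless matrices). In the classification of classical Lie algebras, the special linear algebra sl(n+1) has type A_n; here n = 2, so the Dynkin diagram is a chain of 2 nodes with single edges (A_2). Hence the type is A_2.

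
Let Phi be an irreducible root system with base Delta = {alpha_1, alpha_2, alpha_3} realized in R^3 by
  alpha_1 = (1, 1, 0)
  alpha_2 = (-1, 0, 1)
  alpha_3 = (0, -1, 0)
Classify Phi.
B_3

Compute the Cartan integers a_ij = 2(alpha_i, alpha_j)/(alpha_j, alpha_j); the resulting 3x3 Cartan matrix is
[[2, -1, -2], [-1, 2, 0], [-1, 0, 2]].
The roots have two lengths (squared-length ratio 2:1); the short ones are alpha_{3}. The associated Dynkin diagram is a chain of 3 nodes with a double edge at one end; the terminal node there is the unique short simple root (B_3), so the type is B_3 (the algebra so(7)).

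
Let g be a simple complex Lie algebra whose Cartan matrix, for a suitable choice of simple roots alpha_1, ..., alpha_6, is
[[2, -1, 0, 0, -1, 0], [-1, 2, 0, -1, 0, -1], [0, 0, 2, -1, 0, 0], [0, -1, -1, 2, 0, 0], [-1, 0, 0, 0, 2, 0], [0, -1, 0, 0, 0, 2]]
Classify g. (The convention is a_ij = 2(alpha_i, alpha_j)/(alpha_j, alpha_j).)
The matrix has rank 6 with 2's on the diagonal. Reading the off-diagonal entries as Dynkin edges (a single edge where a_ij = a_ji = -1; a double or triple edge where a_ij * a_ji = 2 or 3), the diagram is a chain of 5 nodes with one extra node attached to the third node from one end (E_6). One simple-root ordering that puts it in standard form is (alpha_3, alpha_6, alpha_4, alpha_2, alpha_1, alpha_5). So the algebra is type E_6.

E_6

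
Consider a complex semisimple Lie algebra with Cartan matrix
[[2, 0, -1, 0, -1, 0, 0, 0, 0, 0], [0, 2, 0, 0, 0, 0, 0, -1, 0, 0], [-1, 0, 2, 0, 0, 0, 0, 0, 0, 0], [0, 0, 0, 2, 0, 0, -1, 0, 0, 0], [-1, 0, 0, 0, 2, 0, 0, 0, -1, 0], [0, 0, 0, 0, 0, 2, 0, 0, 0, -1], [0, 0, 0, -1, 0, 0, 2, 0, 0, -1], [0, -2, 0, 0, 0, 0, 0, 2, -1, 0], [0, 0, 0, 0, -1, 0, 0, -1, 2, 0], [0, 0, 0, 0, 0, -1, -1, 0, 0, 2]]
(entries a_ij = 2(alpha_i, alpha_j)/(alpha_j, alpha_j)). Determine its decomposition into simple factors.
The diagram associated to this matrix has two connected components: the simple roots {alpha_4, alpha_6, alpha_7, alpha_10} form a chain of 4 nodes with single edges (A_4), and {alpha_1, alpha_2, alpha_3, alpha_5, alpha_8, alpha_9} form a chain of 6 nodes with a double edge at one end; the terminal node there is the unique short simple root (B_6). A semisimple Lie algebra decomposes uniquely as the direct sum of simple ideals, one per connected component of its Dynkin diagram, so g ≅ A_4 ⊕ B_6 (dimension 24 + 78 = 102).

A4 ⊕ B6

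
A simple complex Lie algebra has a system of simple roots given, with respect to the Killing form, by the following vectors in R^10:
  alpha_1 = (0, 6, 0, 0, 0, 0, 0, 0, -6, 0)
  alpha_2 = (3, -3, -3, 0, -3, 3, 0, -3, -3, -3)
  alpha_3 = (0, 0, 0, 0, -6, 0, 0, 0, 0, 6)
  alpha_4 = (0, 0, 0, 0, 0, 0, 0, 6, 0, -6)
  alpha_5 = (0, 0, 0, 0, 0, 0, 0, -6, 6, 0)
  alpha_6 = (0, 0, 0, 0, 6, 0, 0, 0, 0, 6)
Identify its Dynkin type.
Compute the Cartan integers a_ij = 2(alpha_i, alpha_j)/(alpha_j, alpha_j); the resulting 6x6 Cartan matrix is
[[2, 0, 0, 0, -1, 0], [0, 2, 0, 0, 0, -1], [0, 0, 2, -1, 0, 0], [0, 0, -1, 2, -1, -1], [-1, 0, 0, -1, 2, 0], [0, -1, 0, -1, 0, 2]].
All simple roots have the same length, so the diagram is simply laced. The associated Dynkin diagram is a chain of 5 nodes with one extra node attached to the third node from one end (E_6), so the type is E_6.

E6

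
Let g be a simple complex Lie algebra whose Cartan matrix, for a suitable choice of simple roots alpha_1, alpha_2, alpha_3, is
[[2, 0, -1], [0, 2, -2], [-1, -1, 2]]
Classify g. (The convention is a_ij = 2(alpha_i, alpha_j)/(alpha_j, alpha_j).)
The matrix has rank 3 with 2's on the diagonal. Reading the off-diagonal entries as Dynkin edges (a single edge where a_ij = a_ji = -1; a double or triple edge where a_ij * a_ji = 2 or 3), the diagram is a chain of 3 nodes with a double edge at one end; the terminal node there is the unique long simple root (C_3). One simple-root ordering that puts it in standard form is (alpha_1, alpha_3, alpha_2). So the algebra is type C_3, i.e. sp(6).

C_3 (sp(6))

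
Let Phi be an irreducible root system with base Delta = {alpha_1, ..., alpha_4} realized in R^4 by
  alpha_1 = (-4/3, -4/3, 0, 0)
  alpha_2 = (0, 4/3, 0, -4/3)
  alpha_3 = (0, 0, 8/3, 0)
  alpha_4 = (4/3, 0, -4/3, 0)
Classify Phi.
Compute the Cartan integers a_ij = 2(alpha_i, alpha_j)/(alpha_j, alpha_j); the resulting 4x4 Cartan matrix is
[[2, -1, 0, -1], [-1, 2, 0, 0], [0, 0, 2, -2], [-1, 0, -1, 2]].
The roots have two lengths (squared-length ratio 2:1); the short ones are alpha_{1,2,4}. The associated Dynkin diagram is a chain of 4 nodes with a double edge at one end; the terminal node there is the unique long simple root (C_4), so the type is C_4 (the algebra sp(8)).

C4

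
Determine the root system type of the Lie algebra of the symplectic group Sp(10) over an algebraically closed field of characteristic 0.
This is sp(10), which has dimension 10(10+1)/2 = 55 and rank 10/2 = 5. In the classification of classical Lie algebras, the symplectic algebra sp(2n) has type C_n; here n = 5, so the Dynkin diagram is a chain of 5 nodes with a double edge at one end; the terminal node there is the unique long simple root (C_5). Hence the type is C_5.

C_5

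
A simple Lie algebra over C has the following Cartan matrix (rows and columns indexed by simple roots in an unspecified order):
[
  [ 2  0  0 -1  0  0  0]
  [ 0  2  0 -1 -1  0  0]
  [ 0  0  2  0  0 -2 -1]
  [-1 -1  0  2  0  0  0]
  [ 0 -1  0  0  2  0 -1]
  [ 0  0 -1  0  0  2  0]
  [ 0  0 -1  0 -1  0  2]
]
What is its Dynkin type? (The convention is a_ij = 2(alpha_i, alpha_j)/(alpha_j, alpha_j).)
The matrix has rank 7 with 2's on the diagonal. Reading the off-diagonal entries as Dynkin edges (a single edge where a_ij = a_ji = -1; a double or triple edge where a_ij * a_ji = 2 or 3), the diagram is a chain of 7 nodes with a double edge at one end; the terminal node there is the unique short simple root (B_7). One simple-root ordering that puts it in standard form is (alpha_1, alpha_4, alpha_2, alpha_5, alpha_7, alpha_3, alpha_6). So the algebra is type B_7, i.e. so(15).

B7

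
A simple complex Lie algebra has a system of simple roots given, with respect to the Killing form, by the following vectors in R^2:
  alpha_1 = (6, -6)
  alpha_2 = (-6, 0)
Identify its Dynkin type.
B_2 (so(5))

Compute the Cartan integers a_ij = 2(alpha_i, alpha_j)/(alpha_j, alpha_j); the resulting 2x2 Cartan matrix is
[[2, -2], [-1, 2]].
The roots have two lengths (squared-length ratio 2:1); the short ones are alpha_{2}. The associated Dynkin diagram is a chain of 2 nodes with a double edge at one end; the terminal node there is the unique short simple root (B_2), so the type is B_2 (the algebra so(5)).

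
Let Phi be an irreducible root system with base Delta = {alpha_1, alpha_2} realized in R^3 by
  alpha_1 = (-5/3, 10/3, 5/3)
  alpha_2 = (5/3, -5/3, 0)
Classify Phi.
Compute the Cartan integers a_ij = 2(alpha_i, alpha_j)/(alpha_j, alpha_j); the resulting 2x2 Cartan matrix is
[[2, -3], [-1, 2]].
The roots have two lengths (squared-length ratio 3:1); the short ones are alpha_{2}. The associated Dynkin diagram is two nodes joined by a triple edge (G_2), so the type is G_2.

G2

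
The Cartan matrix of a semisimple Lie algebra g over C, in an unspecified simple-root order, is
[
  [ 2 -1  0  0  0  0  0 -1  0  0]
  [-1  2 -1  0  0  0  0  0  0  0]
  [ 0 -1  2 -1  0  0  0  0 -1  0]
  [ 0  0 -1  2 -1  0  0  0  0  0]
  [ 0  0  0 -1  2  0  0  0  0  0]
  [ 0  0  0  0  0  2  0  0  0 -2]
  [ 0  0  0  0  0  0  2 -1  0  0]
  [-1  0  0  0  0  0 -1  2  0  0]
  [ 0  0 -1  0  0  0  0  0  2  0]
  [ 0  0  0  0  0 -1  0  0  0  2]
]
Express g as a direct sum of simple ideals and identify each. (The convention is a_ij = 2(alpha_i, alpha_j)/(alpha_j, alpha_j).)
The diagram associated to this matrix has two connected components: the simple roots {alpha_6, alpha_10} form a chain of 2 nodes with a double edge at one end; the terminal node there is the unique short simple root (B_2), and {alpha_1, alpha_2, alpha_3, alpha_4, alpha_5, alpha_7, alpha_8, alpha_9} form a chain of 7 nodes with one extra node attached to the third node from one end (E_8). A semisimple Lie algebra decomposes uniquely as the direct sum of simple ideals, one per connected component of its Dynkin diagram, so g ≅ B_2 ⊕ E_8 (dimension 10 + 248 = 258).

type B_2 + type E_8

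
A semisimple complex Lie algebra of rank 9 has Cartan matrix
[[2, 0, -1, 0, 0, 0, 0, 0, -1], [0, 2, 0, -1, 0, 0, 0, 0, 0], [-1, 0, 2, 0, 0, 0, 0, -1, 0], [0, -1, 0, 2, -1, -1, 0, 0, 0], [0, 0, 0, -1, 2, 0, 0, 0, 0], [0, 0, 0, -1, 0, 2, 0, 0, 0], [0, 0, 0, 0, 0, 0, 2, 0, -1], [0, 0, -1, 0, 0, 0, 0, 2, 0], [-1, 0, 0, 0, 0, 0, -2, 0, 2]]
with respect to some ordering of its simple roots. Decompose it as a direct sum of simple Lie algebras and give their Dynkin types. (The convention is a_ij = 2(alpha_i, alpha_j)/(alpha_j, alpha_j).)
B5 ⊕ D4

The diagram associated to this matrix has two connected components: the simple roots {alpha_1, alpha_3, alpha_7, alpha_8, alpha_9} form a chain of 5 nodes with a double edge at one end; the terminal node there is the unique short simple root (B_5), and {alpha_2, alpha_4, alpha_5, alpha_6} form a chain of 2 nodes with a fork of two nodes at one end (D_4). A semisimple Lie algebra decomposes uniquely as the direct sum of simple ideals, one per connected component of its Dynkin diagram, so g ≅ B_5 ⊕ D_4 (dimension 55 + 28 = 83).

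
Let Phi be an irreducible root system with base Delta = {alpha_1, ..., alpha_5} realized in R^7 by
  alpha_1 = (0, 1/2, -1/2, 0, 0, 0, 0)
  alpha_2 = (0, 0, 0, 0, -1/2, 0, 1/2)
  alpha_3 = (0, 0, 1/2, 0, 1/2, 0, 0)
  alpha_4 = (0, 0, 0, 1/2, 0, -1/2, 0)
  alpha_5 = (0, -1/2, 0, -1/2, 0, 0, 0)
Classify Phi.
A5

Compute the Cartan integers a_ij = 2(alpha_i, alpha_j)/(alpha_j, alpha_j); the resulting 5x5 Cartan matrix is
[[2, 0, -1, 0, -1], [0, 2, -1, 0, 0], [-1, -1, 2, 0, 0], [0, 0, 0, 2, -1], [-1, 0, 0, -1, 2]].
All simple roots have the same length, so the diagram is simply laced. The associated Dynkin diagram is a chain of 5 nodes with single edges (A_5), so the type is A_5 (the algebra sl(6)).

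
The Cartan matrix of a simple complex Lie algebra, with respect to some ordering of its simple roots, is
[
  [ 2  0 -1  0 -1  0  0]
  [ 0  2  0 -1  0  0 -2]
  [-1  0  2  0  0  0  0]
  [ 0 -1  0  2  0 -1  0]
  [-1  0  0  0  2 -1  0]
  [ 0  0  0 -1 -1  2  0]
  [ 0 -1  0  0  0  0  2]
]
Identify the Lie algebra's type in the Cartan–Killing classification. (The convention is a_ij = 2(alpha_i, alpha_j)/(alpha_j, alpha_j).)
The matrix has rank 7 with 2's on the diagonal. Reading the off-diagonal entries as Dynkin edges (a single edge where a_ij = a_ji = -1; a double or triple edge where a_ij * a_ji = 2 or 3), the diagram is a chain of 7 nodes with a double edge at one end; the terminal node there is the unique short simple root (B_7). One simple-root ordering that puts it in standard form is (alpha_3, alpha_1, alpha_5, alpha_6, alpha_4, alpha_2, alpha_7). So the algebra is type B_7, i.e. so(15).

B_7 (so(15))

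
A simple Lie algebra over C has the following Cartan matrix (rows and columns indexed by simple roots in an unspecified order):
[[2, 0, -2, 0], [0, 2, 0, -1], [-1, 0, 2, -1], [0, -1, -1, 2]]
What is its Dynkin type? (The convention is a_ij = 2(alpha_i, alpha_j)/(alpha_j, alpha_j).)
C_4 (sp(8))

The matrix has rank 4 with 2's on the diagonal. Reading the off-diagonal entries as Dynkin edges (a single edge where a_ij = a_ji = -1; a double or triple edge where a_ij * a_ji = 2 or 3), the diagram is a chain of 4 nodes with a double edge at one end; the terminal node there is the unique long simple root (C_4). One simple-root ordering that puts it in standard form is (alpha_2, alpha_4, alpha_3, alpha_1). So the algebra is type C_4, i.e. sp(8).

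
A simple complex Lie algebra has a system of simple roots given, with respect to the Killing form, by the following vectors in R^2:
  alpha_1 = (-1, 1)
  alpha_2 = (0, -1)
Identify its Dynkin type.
Compute the Cartan integers a_ij = 2(alpha_i, alpha_j)/(alpha_j, alpha_j); the resulting 2x2 Cartan matrix is
[[2, -2], [-1, 2]].
The roots have two lengths (squared-length ratio 2:1); the short ones are alpha_{2}. The associated Dynkin diagram is a chain of 2 nodes with a double edge at one end; the terminal node there is the unique short simple root (B_2), so the type is B_2 (the algebra so(5)).

B_2 (so(5))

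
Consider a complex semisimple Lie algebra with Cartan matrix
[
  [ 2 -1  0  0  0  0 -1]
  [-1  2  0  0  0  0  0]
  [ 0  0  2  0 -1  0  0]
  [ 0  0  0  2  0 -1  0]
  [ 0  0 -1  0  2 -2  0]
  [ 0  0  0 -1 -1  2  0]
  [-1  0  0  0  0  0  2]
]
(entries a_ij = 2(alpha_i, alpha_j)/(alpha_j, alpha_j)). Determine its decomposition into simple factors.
A_3 ⊕ F_4

The diagram associated to this matrix has two connected components: the simple roots {alpha_1, alpha_2, alpha_7} form a chain of 3 nodes with single edges (A_3), and {alpha_3, alpha_4, alpha_5, alpha_6} form a chain of 4 nodes with a double edge between the middle two (F_4). A semisimple Lie algebra decomposes uniquely as the direct sum of simple ideals, one per connected component of its Dynkin diagram, so g ≅ A_3 ⊕ F_4 (dimension 15 + 52 = 67).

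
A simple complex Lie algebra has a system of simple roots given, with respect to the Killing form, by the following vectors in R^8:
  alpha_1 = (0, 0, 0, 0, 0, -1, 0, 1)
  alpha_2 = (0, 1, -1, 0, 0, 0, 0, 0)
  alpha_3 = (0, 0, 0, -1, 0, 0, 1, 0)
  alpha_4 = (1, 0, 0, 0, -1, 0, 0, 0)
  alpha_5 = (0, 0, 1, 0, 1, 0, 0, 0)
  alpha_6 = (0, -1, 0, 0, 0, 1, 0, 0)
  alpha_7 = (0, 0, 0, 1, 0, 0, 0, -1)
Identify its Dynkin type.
Compute the Cartan integers a_ij = 2(alpha_i, alpha_j)/(alpha_j, alpha_j); the resulting 7x7 Cartan matrix is
[[2, 0, 0, 0, 0, -1, -1], [0, 2, 0, 0, -1, -1, 0], [0, 0, 2, 0, 0, 0, -1], [0, 0, 0, 2, -1, 0, 0], [0, -1, 0, -1, 2, 0, 0], [-1, -1, 0, 0, 0, 2, 0], [-1, 0, -1, 0, 0, 0, 2]].
All simple roots have the same length, so the diagram is simply laced. The associated Dynkin diagram is a chain of 7 nodes with single edges (A_7), so the type is A_7 (the algebra sl(8)).

A_7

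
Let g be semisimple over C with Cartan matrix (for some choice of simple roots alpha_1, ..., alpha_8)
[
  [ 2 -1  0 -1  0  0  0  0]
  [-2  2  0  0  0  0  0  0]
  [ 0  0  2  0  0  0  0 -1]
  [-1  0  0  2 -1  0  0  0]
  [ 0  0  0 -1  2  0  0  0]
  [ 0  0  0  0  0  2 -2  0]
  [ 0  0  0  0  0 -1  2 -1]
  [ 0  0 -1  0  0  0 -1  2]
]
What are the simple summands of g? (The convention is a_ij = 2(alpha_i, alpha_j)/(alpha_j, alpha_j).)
The diagram associated to this matrix has two connected components: the simple roots {alpha_1, alpha_2, alpha_4, alpha_5} form a chain of 4 nodes with a double edge at one end; the terminal node there is the unique long simple root (C_4), and {alpha_3, alpha_6, alpha_7, alpha_8} form a chain of 4 nodes with a double edge at one end; the terminal node there is the unique long simple root (C_4). A semisimple Lie algebra decomposes uniquely as the direct sum of simple ideals, one per connected component of its Dynkin diagram, so g ≅ C_4 ⊕ C_4 (dimension 36 + 36 = 72).

C_4 (sp(8)) ⊕ C_4 (sp(8))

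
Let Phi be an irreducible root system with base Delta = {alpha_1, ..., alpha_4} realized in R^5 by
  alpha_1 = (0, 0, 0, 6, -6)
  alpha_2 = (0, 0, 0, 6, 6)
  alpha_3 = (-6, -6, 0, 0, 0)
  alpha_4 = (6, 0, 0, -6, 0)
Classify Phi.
Compute the Cartan integers a_ij = 2(alpha_i, alpha_j)/(alpha_j, alpha_j); the resulting 4x4 Cartan matrix is
[[2, 0, 0, -1], [0, 2, 0, -1], [0, 0, 2, -1], [-1, -1, -1, 2]].
All simple roots have the same length, so the diagram is simply laced. The associated Dynkin diagram is a chain of 2 nodes with a fork of two nodes at one end (D_4), so the type is D_4 (the algebra so(8)).

type D_4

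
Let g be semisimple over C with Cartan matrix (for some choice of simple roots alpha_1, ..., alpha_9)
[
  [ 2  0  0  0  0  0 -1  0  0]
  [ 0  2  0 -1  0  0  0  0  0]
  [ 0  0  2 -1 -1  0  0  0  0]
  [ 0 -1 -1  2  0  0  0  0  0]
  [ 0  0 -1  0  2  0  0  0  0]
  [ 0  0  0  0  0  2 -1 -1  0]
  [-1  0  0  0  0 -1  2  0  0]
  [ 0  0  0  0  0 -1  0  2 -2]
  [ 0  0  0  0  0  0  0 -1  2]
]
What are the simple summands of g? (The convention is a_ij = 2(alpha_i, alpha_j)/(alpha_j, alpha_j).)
type A_4 ⊕ type B_5

The diagram associated to this matrix has two connected components: the simple roots {alpha_2, alpha_3, alpha_4, alpha_5} form a chain of 4 nodes with single edges (A_4), and {alpha_1, alpha_6, alpha_7, alpha_8, alpha_9} form a chain of 5 nodes with a double edge at one end; the terminal node there is the unique short simple root (B_5). A semisimple Lie algebra decomposes uniquely as the direct sum of simple ideals, one per connected component of its Dynkin diagram, so g ≅ A_4 ⊕ B_5 (dimension 24 + 55 = 79).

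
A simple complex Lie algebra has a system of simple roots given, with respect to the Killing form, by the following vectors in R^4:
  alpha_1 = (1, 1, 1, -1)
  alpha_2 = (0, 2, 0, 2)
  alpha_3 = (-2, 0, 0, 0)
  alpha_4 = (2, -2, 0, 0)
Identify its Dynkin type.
F_4

Compute the Cartan integers a_ij = 2(alpha_i, alpha_j)/(alpha_j, alpha_j); the resulting 4x4 Cartan matrix is
[[2, 0, -1, 0], [0, 2, 0, -1], [-1, 0, 2, -1], [0, -1, -2, 2]].
The roots have two lengths (squared-length ratio 2:1); the short ones are alpha_{1,3}. The associated Dynkin diagram is a chain of 4 nodes with a double edge between the middle two (F_4), so the type is F_4.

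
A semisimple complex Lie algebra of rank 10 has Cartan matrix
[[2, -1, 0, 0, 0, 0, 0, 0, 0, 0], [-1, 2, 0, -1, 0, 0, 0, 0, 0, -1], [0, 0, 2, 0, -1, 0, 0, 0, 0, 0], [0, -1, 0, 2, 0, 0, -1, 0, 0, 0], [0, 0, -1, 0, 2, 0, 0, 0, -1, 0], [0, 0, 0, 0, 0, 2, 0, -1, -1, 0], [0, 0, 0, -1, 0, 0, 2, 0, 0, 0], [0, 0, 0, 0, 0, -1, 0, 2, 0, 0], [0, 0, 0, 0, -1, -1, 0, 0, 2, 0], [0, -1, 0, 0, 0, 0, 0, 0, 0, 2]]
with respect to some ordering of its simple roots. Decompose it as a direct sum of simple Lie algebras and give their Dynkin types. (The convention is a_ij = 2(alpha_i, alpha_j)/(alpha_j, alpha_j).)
A5 + D5

The diagram associated to this matrix has two connected components: the simple roots {alpha_3, alpha_5, alpha_6, alpha_8, alpha_9} form a chain of 5 nodes with single edges (A_5), and {alpha_1, alpha_2, alpha_4, alpha_7, alpha_10} form a chain of 3 nodes with a fork of two nodes at one end (D_5). A semisimple Lie algebra decomposes uniquely as the direct sum of simple ideals, one per connected component of its Dynkin diagram, so g ≅ A_5 ⊕ D_5 (dimension 35 + 45 = 80).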